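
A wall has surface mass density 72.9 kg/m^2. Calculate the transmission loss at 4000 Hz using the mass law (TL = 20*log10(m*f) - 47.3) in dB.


Given values:
  m = 72.9 kg/m^2, f = 4000 Hz
Formula: TL = 20 * log10(m * f) - 47.3
Compute m * f = 72.9 * 4000 = 291600.0
Compute log10(291600.0) = 5.464788
Compute 20 * 5.464788 = 109.2958
TL = 109.2958 - 47.3 = 62.0

62.0 dB


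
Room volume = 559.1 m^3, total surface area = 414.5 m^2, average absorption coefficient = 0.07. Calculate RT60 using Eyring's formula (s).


Given values:
  V = 559.1 m^3, S = 414.5 m^2, alpha = 0.07
Formula: RT60 = 0.161 * V / (-S * ln(1 - alpha))
Compute ln(1 - 0.07) = ln(0.93) = -0.072571
Denominator: -414.5 * -0.072571 = 30.0807
Numerator: 0.161 * 559.1 = 90.0151
RT60 = 90.0151 / 30.0807 = 2.992

2.992 s


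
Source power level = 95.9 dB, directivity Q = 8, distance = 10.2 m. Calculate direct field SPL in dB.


Given values:
  Lw = 95.9 dB, Q = 8, r = 10.2 m
Formula: SPL = Lw + 10 * log10(Q / (4 * pi * r^2))
Compute 4 * pi * r^2 = 4 * pi * 10.2^2 = 1307.4052
Compute Q / denom = 8 / 1307.4052 = 0.00611899
Compute 10 * log10(0.00611899) = -22.1332
SPL = 95.9 + (-22.1332) = 73.77

73.77 dB


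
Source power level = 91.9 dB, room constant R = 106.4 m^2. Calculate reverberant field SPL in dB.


Given values:
  Lw = 91.9 dB, R = 106.4 m^2
Formula: SPL = Lw + 10 * log10(4 / R)
Compute 4 / R = 4 / 106.4 = 0.037594
Compute 10 * log10(0.037594) = -14.2488
SPL = 91.9 + (-14.2488) = 77.65

77.65 dB


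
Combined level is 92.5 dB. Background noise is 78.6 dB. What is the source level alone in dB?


Given values:
  L_total = 92.5 dB, L_bg = 78.6 dB
Formula: L_source = 10 * log10(10^(L_total/10) - 10^(L_bg/10))
Convert to linear:
  10^(92.5/10) = 1778279410.0389
  10^(78.6/10) = 72443596.0075
Difference: 1778279410.0389 - 72443596.0075 = 1705835814.0314
L_source = 10 * log10(1705835814.0314) = 92.32

92.32 dB


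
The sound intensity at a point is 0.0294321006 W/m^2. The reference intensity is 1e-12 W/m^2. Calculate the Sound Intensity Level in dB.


Given values:
  I = 0.0294321006 W/m^2
  I_ref = 1e-12 W/m^2
Formula: SIL = 10 * log10(I / I_ref)
Compute ratio: I / I_ref = 29432100600
Compute log10: log10(29432100600) = 10.468821
Multiply: SIL = 10 * 10.468821 = 104.69

104.69 dB


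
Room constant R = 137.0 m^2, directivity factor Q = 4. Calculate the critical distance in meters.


Given values:
  R = 137.0 m^2, Q = 4
Formula: d_c = 0.141 * sqrt(Q * R)
Compute Q * R = 4 * 137.0 = 548.0
Compute sqrt(548.0) = 23.4094
d_c = 0.141 * 23.4094 = 3.301

3.301 m


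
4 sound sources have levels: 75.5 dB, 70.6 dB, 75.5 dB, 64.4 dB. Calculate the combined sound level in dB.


Formula: L_total = 10 * log10( sum(10^(Li/10)) )
  Source 1: 10^(75.5/10) = 35481338.9234
  Source 2: 10^(70.6/10) = 11481536.215
  Source 3: 10^(75.5/10) = 35481338.9234
  Source 4: 10^(64.4/10) = 2754228.7033
Sum of linear values = 85198442.7651
L_total = 10 * log10(85198442.7651) = 79.3

79.3 dB


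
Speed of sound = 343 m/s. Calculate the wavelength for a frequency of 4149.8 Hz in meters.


Given values:
  c = 343 m/s, f = 4149.8 Hz
Formula: lambda = c / f
lambda = 343 / 4149.8
lambda = 0.0827

0.0827 m


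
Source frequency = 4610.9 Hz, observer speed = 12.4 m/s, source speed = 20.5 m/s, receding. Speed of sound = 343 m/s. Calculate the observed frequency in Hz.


Given values:
  f_s = 4610.9 Hz, v_o = 12.4 m/s, v_s = 20.5 m/s
  Direction: receding
Formula: f_o = f_s * (c - v_o) / (c + v_s)
Numerator: c - v_o = 343 - 12.4 = 330.6
Denominator: c + v_s = 343 + 20.5 = 363.5
f_o = 4610.9 * 330.6 / 363.5 = 4193.57

4193.57 Hz


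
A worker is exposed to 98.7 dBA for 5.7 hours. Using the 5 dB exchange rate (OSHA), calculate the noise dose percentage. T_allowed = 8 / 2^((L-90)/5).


Given values:
  L = 98.7 dBA, T = 5.7 hours
Formula: T_allowed = 8 / 2^((L - 90) / 5)
Compute exponent: (98.7 - 90) / 5 = 1.74
Compute 2^(1.74) = 3.340352
T_allowed = 8 / 3.340352 = 2.394957 hours
Dose = (T / T_allowed) * 100
Dose = (5.7 / 2.394957) * 100 = 238.0

238.0 %


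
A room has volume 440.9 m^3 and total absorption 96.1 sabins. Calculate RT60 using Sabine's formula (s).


Given values:
  V = 440.9 m^3
  A = 96.1 sabins
Formula: RT60 = 0.161 * V / A
Numerator: 0.161 * 440.9 = 70.9849
RT60 = 70.9849 / 96.1 = 0.739

0.739 s


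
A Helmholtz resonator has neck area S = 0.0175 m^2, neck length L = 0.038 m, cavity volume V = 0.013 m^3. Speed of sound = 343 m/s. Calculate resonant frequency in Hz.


Given values:
  S = 0.0175 m^2, L = 0.038 m, V = 0.013 m^3, c = 343 m/s
Formula: f = (c / (2*pi)) * sqrt(S / (V * L))
Compute V * L = 0.013 * 0.038 = 0.000494
Compute S / (V * L) = 0.0175 / 0.000494 = 35.4251
Compute sqrt(35.4251) = 5.951899
Compute c / (2*pi) = 343 / 6.283185 = 54.590148
f = 54.590148 * 5.951899 = 324.92

324.92 Hz


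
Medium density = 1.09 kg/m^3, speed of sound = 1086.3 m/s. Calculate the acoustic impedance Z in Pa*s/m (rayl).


Given values:
  rho = 1.09 kg/m^3
  c = 1086.3 m/s
Formula: Z = rho * c
Z = 1.09 * 1086.3
Z = 1184.07

1184.07 rayl


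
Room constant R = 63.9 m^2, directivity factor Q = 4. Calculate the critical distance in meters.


Given values:
  R = 63.9 m^2, Q = 4
Formula: d_c = 0.141 * sqrt(Q * R)
Compute Q * R = 4 * 63.9 = 255.6
Compute sqrt(255.6) = 15.9875
d_c = 0.141 * 15.9875 = 2.254

2.254 m


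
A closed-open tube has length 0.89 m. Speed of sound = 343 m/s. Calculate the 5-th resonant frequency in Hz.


Given values:
  Tube type: closed-open, L = 0.89 m, c = 343 m/s, n = 5
Formula: f_n = (2n - 1) * c / (4 * L)
Compute 2n - 1 = 2*5 - 1 = 9
Compute 4 * L = 4 * 0.89 = 3.56
f = 9 * 343 / 3.56
f = 867.13

867.13 Hz


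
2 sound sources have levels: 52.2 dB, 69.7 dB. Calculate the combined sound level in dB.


Formula: L_total = 10 * log10( sum(10^(Li/10)) )
  Source 1: 10^(52.2/10) = 165958.6907
  Source 2: 10^(69.7/10) = 9332543.008
Sum of linear values = 9498501.6987
L_total = 10 * log10(9498501.6987) = 69.78

69.78 dB


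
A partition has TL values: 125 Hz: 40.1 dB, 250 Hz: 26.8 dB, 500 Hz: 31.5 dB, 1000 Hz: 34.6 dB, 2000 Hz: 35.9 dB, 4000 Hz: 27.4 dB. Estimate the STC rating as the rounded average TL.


Given TL values at each frequency:
  125 Hz: 40.1 dB
  250 Hz: 26.8 dB
  500 Hz: 31.5 dB
  1000 Hz: 34.6 dB
  2000 Hz: 35.9 dB
  4000 Hz: 27.4 dB
Formula: STC ~ round(average of TL values)
Sum = 40.1 + 26.8 + 31.5 + 34.6 + 35.9 + 27.4 = 196.3
Average = 196.3 / 6 = 32.72
Rounded: 33

33


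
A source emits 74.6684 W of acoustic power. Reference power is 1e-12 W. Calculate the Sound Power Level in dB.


Given values:
  W = 74.6684 W
  W_ref = 1e-12 W
Formula: SWL = 10 * log10(W / W_ref)
Compute ratio: W / W_ref = 74668400000000
Compute log10: log10(74668400000000) = 13.873137
Multiply: SWL = 10 * 13.873137 = 138.73

138.73 dB


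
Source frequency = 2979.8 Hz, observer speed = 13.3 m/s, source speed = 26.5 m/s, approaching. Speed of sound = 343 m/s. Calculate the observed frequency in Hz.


Given values:
  f_s = 2979.8 Hz, v_o = 13.3 m/s, v_s = 26.5 m/s
  Direction: approaching
Formula: f_o = f_s * (c + v_o) / (c - v_s)
Numerator: c + v_o = 343 + 13.3 = 356.3
Denominator: c - v_s = 343 - 26.5 = 316.5
f_o = 2979.8 * 356.3 / 316.5 = 3354.51

3354.51 Hz


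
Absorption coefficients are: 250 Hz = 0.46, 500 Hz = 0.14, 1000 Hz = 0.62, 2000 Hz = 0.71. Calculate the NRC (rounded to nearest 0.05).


Given values:
  a_250 = 0.46, a_500 = 0.14
  a_1000 = 0.62, a_2000 = 0.71
Formula: NRC = (a250 + a500 + a1000 + a2000) / 4
Sum = 0.46 + 0.14 + 0.62 + 0.71 = 1.93
NRC = 1.93 / 4 = 0.4825
Rounded to nearest 0.05: 0.5

0.5


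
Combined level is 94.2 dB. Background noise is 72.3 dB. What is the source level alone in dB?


Given values:
  L_total = 94.2 dB, L_bg = 72.3 dB
Formula: L_source = 10 * log10(10^(L_total/10) - 10^(L_bg/10))
Convert to linear:
  10^(94.2/10) = 2630267991.8954
  10^(72.3/10) = 16982436.5246
Difference: 2630267991.8954 - 16982436.5246 = 2613285555.3708
L_source = 10 * log10(2613285555.3708) = 94.17

94.17 dB


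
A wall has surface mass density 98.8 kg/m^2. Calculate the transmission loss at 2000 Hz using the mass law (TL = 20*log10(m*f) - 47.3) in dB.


Given values:
  m = 98.8 kg/m^2, f = 2000 Hz
Formula: TL = 20 * log10(m * f) - 47.3
Compute m * f = 98.8 * 2000 = 197600.0
Compute log10(197600.0) = 5.295787
Compute 20 * 5.295787 = 105.9157
TL = 105.9157 - 47.3 = 58.62

58.62 dB


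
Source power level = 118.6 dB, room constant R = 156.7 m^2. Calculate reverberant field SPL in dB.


Given values:
  Lw = 118.6 dB, R = 156.7 m^2
Formula: SPL = Lw + 10 * log10(4 / R)
Compute 4 / R = 4 / 156.7 = 0.025526
Compute 10 * log10(0.025526) = -15.9302
SPL = 118.6 + (-15.9302) = 102.67

102.67 dB


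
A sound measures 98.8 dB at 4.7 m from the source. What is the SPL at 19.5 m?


Given values:
  SPL1 = 98.8 dB, r1 = 4.7 m, r2 = 19.5 m
Formula: SPL2 = SPL1 - 20 * log10(r2 / r1)
Compute ratio: r2 / r1 = 19.5 / 4.7 = 4.1489
Compute log10: log10(4.1489) = 0.617933
Compute drop: 20 * 0.617933 = 12.3587
SPL2 = 98.8 - 12.3587 = 86.44

86.44 dB


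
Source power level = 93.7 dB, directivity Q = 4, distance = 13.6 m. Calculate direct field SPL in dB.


Given values:
  Lw = 93.7 dB, Q = 4, r = 13.6 m
Formula: SPL = Lw + 10 * log10(Q / (4 * pi * r^2))
Compute 4 * pi * r^2 = 4 * pi * 13.6^2 = 2324.2759
Compute Q / denom = 4 / 2324.2759 = 0.00172097
Compute 10 * log10(0.00172097) = -27.6423
SPL = 93.7 + (-27.6423) = 66.06

66.06 dB


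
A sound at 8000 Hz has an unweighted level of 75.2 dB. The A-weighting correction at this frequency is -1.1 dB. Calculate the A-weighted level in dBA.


Given values:
  SPL = 75.2 dB
  A-weighting at 8000 Hz = -1.1 dB
Formula: L_A = SPL + A_weight
L_A = 75.2 + (-1.1)
L_A = 74.1

74.1 dBA


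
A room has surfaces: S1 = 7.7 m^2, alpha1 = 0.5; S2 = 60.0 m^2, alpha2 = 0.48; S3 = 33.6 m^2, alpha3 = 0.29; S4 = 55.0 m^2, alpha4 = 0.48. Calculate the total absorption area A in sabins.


Given surfaces:
  Surface 1: 7.7 * 0.5 = 3.85
  Surface 2: 60.0 * 0.48 = 28.8
  Surface 3: 33.6 * 0.29 = 9.744
  Surface 4: 55.0 * 0.48 = 26.4
Formula: A = sum(Si * alpha_i)
A = 3.85 + 28.8 + 9.744 + 26.4
A = 68.79

68.79 sabins


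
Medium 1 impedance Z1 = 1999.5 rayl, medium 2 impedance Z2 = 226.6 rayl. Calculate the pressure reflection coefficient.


Given values:
  Z1 = 1999.5 rayl, Z2 = 226.6 rayl
Formula: R = (Z2 - Z1) / (Z2 + Z1)
Numerator: Z2 - Z1 = 226.6 - 1999.5 = -1772.9
Denominator: Z2 + Z1 = 226.6 + 1999.5 = 2226.1
R = -1772.9 / 2226.1 = -0.7964

-0.7964


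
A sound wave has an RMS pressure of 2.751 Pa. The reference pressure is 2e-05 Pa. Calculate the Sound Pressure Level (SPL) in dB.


Given values:
  p = 2.751 Pa
  p_ref = 2e-05 Pa
Formula: SPL = 20 * log10(p / p_ref)
Compute ratio: p / p_ref = 2.751 / 2e-05 = 137550
Compute log10: log10(137550) = 5.138461
Multiply: SPL = 20 * 5.138461 = 102.77

102.77 dB


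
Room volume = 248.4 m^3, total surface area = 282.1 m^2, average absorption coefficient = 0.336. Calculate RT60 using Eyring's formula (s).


Given values:
  V = 248.4 m^3, S = 282.1 m^2, alpha = 0.336
Formula: RT60 = 0.161 * V / (-S * ln(1 - alpha))
Compute ln(1 - 0.336) = ln(0.664) = -0.409473
Denominator: -282.1 * -0.409473 = 115.5123
Numerator: 0.161 * 248.4 = 39.9924
RT60 = 39.9924 / 115.5123 = 0.346

0.346 s


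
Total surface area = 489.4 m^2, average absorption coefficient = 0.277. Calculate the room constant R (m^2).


Given values:
  S = 489.4 m^2, alpha = 0.277
Formula: R = S * alpha / (1 - alpha)
Numerator: 489.4 * 0.277 = 135.5638
Denominator: 1 - 0.277 = 0.723
R = 135.5638 / 0.723 = 187.5

187.5 m^2


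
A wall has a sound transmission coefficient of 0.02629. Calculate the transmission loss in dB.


Given values:
  tau = 0.02629
Formula: TL = 10 * log10(1 / tau)
Compute 1 / tau = 1 / 0.02629 = 38.0373
Compute log10(38.0373) = 1.58021
TL = 10 * 1.58021 = 15.8

15.8 dB


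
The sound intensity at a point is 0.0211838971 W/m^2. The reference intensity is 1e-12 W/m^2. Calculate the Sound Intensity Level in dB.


Given values:
  I = 0.0211838971 W/m^2
  I_ref = 1e-12 W/m^2
Formula: SIL = 10 * log10(I / I_ref)
Compute ratio: I / I_ref = 21183897100
Compute log10: log10(21183897100) = 10.326006
Multiply: SIL = 10 * 10.326006 = 103.26

103.26 dB


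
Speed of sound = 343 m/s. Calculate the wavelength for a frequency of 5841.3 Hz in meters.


Given values:
  c = 343 m/s, f = 5841.3 Hz
Formula: lambda = c / f
lambda = 343 / 5841.3
lambda = 0.0587

0.0587 m


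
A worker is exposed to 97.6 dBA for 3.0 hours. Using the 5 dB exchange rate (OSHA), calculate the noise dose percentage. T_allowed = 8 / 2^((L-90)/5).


Given values:
  L = 97.6 dBA, T = 3.0 hours
Formula: T_allowed = 8 / 2^((L - 90) / 5)
Compute exponent: (97.6 - 90) / 5 = 1.52
Compute 2^(1.52) = 2.86791
T_allowed = 8 / 2.86791 = 2.789488 hours
Dose = (T / T_allowed) * 100
Dose = (3.0 / 2.789488) * 100 = 107.55

107.55 %


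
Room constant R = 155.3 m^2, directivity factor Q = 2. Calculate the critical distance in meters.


Given values:
  R = 155.3 m^2, Q = 2
Formula: d_c = 0.141 * sqrt(Q * R)
Compute Q * R = 2 * 155.3 = 310.6
Compute sqrt(310.6) = 17.6238
d_c = 0.141 * 17.6238 = 2.485

2.485 m


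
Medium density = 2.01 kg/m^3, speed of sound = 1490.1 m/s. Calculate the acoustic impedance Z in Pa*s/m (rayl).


Given values:
  rho = 2.01 kg/m^3
  c = 1490.1 m/s
Formula: Z = rho * c
Z = 2.01 * 1490.1
Z = 2995.1

2995.1 rayl


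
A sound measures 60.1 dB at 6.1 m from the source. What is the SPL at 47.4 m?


Given values:
  SPL1 = 60.1 dB, r1 = 6.1 m, r2 = 47.4 m
Formula: SPL2 = SPL1 - 20 * log10(r2 / r1)
Compute ratio: r2 / r1 = 47.4 / 6.1 = 7.7705
Compute log10: log10(7.7705) = 0.890449
Compute drop: 20 * 0.890449 = 17.809
SPL2 = 60.1 - 17.809 = 42.29

42.29 dB


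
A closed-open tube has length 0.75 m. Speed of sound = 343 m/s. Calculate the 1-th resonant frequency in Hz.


Given values:
  Tube type: closed-open, L = 0.75 m, c = 343 m/s, n = 1
Formula: f_n = (2n - 1) * c / (4 * L)
Compute 2n - 1 = 2*1 - 1 = 1
Compute 4 * L = 4 * 0.75 = 3.0
f = 1 * 343 / 3.0
f = 114.33

114.33 Hz


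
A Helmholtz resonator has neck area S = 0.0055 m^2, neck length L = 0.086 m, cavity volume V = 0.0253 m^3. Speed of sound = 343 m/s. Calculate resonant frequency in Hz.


Given values:
  S = 0.0055 m^2, L = 0.086 m, V = 0.0253 m^3, c = 343 m/s
Formula: f = (c / (2*pi)) * sqrt(S / (V * L))
Compute V * L = 0.0253 * 0.086 = 0.0021758
Compute S / (V * L) = 0.0055 / 0.0021758 = 2.5278
Compute sqrt(2.5278) = 1.589906
Compute c / (2*pi) = 343 / 6.283185 = 54.590148
f = 54.590148 * 1.589906 = 86.79

86.79 Hz


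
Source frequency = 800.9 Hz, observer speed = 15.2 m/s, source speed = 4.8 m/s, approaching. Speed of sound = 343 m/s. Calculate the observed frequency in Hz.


Given values:
  f_s = 800.9 Hz, v_o = 15.2 m/s, v_s = 4.8 m/s
  Direction: approaching
Formula: f_o = f_s * (c + v_o) / (c - v_s)
Numerator: c + v_o = 343 + 15.2 = 358.2
Denominator: c - v_s = 343 - 4.8 = 338.2
f_o = 800.9 * 358.2 / 338.2 = 848.26

848.26 Hz


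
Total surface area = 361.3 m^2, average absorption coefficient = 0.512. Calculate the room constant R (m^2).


Given values:
  S = 361.3 m^2, alpha = 0.512
Formula: R = S * alpha / (1 - alpha)
Numerator: 361.3 * 0.512 = 184.9856
Denominator: 1 - 0.512 = 0.488
R = 184.9856 / 0.488 = 379.07

379.07 m^2


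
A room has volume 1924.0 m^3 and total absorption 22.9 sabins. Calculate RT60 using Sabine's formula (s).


Given values:
  V = 1924.0 m^3
  A = 22.9 sabins
Formula: RT60 = 0.161 * V / A
Numerator: 0.161 * 1924.0 = 309.764
RT60 = 309.764 / 22.9 = 13.527

13.527 s


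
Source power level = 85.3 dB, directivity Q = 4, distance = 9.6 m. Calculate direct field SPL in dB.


Given values:
  Lw = 85.3 dB, Q = 4, r = 9.6 m
Formula: SPL = Lw + 10 * log10(Q / (4 * pi * r^2))
Compute 4 * pi * r^2 = 4 * pi * 9.6^2 = 1158.1167
Compute Q / denom = 4 / 1158.1167 = 0.00345388
Compute 10 * log10(0.00345388) = -24.6169
SPL = 85.3 + (-24.6169) = 60.68

60.68 dB


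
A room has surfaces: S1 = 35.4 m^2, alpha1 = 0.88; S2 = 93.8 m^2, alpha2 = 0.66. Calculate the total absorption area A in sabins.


Given surfaces:
  Surface 1: 35.4 * 0.88 = 31.152
  Surface 2: 93.8 * 0.66 = 61.908
Formula: A = sum(Si * alpha_i)
A = 31.152 + 61.908
A = 93.06

93.06 sabins


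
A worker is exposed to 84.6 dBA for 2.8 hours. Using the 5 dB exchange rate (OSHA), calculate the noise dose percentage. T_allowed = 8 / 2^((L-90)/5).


Given values:
  L = 84.6 dBA, T = 2.8 hours
Formula: T_allowed = 8 / 2^((L - 90) / 5)
Compute exponent: (84.6 - 90) / 5 = -1.08
Compute 2^(-1.08) = 0.473029
T_allowed = 8 / 0.473029 = 16.912282 hours
Dose = (T / T_allowed) * 100
Dose = (2.8 / 16.912282) * 100 = 16.56

16.56 %


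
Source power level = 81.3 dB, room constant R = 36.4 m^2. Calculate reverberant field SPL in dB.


Given values:
  Lw = 81.3 dB, R = 36.4 m^2
Formula: SPL = Lw + 10 * log10(4 / R)
Compute 4 / R = 4 / 36.4 = 0.10989
Compute 10 * log10(0.10989) = -9.5904
SPL = 81.3 + (-9.5904) = 71.71

71.71 dB


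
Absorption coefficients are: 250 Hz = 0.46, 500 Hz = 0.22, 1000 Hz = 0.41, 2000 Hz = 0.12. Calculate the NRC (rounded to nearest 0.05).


Given values:
  a_250 = 0.46, a_500 = 0.22
  a_1000 = 0.41, a_2000 = 0.12
Formula: NRC = (a250 + a500 + a1000 + a2000) / 4
Sum = 0.46 + 0.22 + 0.41 + 0.12 = 1.21
NRC = 1.21 / 4 = 0.3025
Rounded to nearest 0.05: 0.3

0.3


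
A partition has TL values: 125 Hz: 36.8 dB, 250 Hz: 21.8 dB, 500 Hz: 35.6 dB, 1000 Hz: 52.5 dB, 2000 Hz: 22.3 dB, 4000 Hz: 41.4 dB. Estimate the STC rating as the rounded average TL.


Given TL values at each frequency:
  125 Hz: 36.8 dB
  250 Hz: 21.8 dB
  500 Hz: 35.6 dB
  1000 Hz: 52.5 dB
  2000 Hz: 22.3 dB
  4000 Hz: 41.4 dB
Formula: STC ~ round(average of TL values)
Sum = 36.8 + 21.8 + 35.6 + 52.5 + 22.3 + 41.4 = 210.4
Average = 210.4 / 6 = 35.07
Rounded: 35

35


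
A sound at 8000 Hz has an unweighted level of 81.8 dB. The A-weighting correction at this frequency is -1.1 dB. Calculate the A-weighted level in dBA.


Given values:
  SPL = 81.8 dB
  A-weighting at 8000 Hz = -1.1 dB
Formula: L_A = SPL + A_weight
L_A = 81.8 + (-1.1)
L_A = 80.7

80.7 dBA


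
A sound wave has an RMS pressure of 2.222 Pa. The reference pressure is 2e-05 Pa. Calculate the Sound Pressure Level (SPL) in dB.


Given values:
  p = 2.222 Pa
  p_ref = 2e-05 Pa
Formula: SPL = 20 * log10(p / p_ref)
Compute ratio: p / p_ref = 2.222 / 2e-05 = 111100
Compute log10: log10(111100) = 5.045714
Multiply: SPL = 20 * 5.045714 = 100.91

100.91 dB


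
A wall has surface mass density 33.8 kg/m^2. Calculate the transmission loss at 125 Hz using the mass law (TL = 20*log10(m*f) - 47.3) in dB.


Given values:
  m = 33.8 kg/m^2, f = 125 Hz
Formula: TL = 20 * log10(m * f) - 47.3
Compute m * f = 33.8 * 125 = 4225.0
Compute log10(4225.0) = 3.625827
Compute 20 * 3.625827 = 72.5165
TL = 72.5165 - 47.3 = 25.22

25.22 dB


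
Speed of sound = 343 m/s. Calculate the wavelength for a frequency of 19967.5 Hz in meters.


Given values:
  c = 343 m/s, f = 19967.5 Hz
Formula: lambda = c / f
lambda = 343 / 19967.5
lambda = 0.0172

0.0172 m


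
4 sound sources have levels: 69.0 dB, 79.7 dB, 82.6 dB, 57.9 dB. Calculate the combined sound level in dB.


Formula: L_total = 10 * log10( sum(10^(Li/10)) )
  Source 1: 10^(69.0/10) = 7943282.3472
  Source 2: 10^(79.7/10) = 93325430.0797
  Source 3: 10^(82.6/10) = 181970085.861
  Source 4: 10^(57.9/10) = 616595.0019
Sum of linear values = 283855393.2898
L_total = 10 * log10(283855393.2898) = 84.53

84.53 dB


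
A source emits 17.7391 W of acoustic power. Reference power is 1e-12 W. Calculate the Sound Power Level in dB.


Given values:
  W = 17.7391 W
  W_ref = 1e-12 W
Formula: SWL = 10 * log10(W / W_ref)
Compute ratio: W / W_ref = 17739100000000
Compute log10: log10(17739100000000) = 13.248932
Multiply: SWL = 10 * 13.248932 = 132.49

132.49 dB


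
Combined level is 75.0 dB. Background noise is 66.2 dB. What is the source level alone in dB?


Given values:
  L_total = 75.0 dB, L_bg = 66.2 dB
Formula: L_source = 10 * log10(10^(L_total/10) - 10^(L_bg/10))
Convert to linear:
  10^(75.0/10) = 31622776.6017
  10^(66.2/10) = 4168693.8347
Difference: 31622776.6017 - 4168693.8347 = 27454082.767
L_source = 10 * log10(27454082.767) = 74.39

74.39 dB


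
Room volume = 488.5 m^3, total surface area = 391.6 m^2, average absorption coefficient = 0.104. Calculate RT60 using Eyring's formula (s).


Given values:
  V = 488.5 m^3, S = 391.6 m^2, alpha = 0.104
Formula: RT60 = 0.161 * V / (-S * ln(1 - alpha))
Compute ln(1 - 0.104) = ln(0.896) = -0.109815
Denominator: -391.6 * -0.109815 = 43.0036
Numerator: 0.161 * 488.5 = 78.6485
RT60 = 78.6485 / 43.0036 = 1.829

1.829 s


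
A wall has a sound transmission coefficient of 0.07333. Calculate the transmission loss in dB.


Given values:
  tau = 0.07333
Formula: TL = 10 * log10(1 / tau)
Compute 1 / tau = 1 / 0.07333 = 13.637
Compute log10(13.637) = 1.134719
TL = 10 * 1.134719 = 11.35

11.35 dB


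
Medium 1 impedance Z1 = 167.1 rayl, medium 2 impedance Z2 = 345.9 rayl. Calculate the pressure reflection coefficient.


Given values:
  Z1 = 167.1 rayl, Z2 = 345.9 rayl
Formula: R = (Z2 - Z1) / (Z2 + Z1)
Numerator: Z2 - Z1 = 345.9 - 167.1 = 178.8
Denominator: Z2 + Z1 = 345.9 + 167.1 = 513.0
R = 178.8 / 513.0 = 0.3485

0.3485


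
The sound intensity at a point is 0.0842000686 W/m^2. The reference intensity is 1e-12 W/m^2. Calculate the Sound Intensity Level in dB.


Given values:
  I = 0.0842000686 W/m^2
  I_ref = 1e-12 W/m^2
Formula: SIL = 10 * log10(I / I_ref)
Compute ratio: I / I_ref = 84200068600
Compute log10: log10(84200068600) = 10.925312
Multiply: SIL = 10 * 10.925312 = 109.25

109.25 dB


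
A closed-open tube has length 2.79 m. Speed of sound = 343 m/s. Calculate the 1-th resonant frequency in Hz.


Given values:
  Tube type: closed-open, L = 2.79 m, c = 343 m/s, n = 1
Formula: f_n = (2n - 1) * c / (4 * L)
Compute 2n - 1 = 2*1 - 1 = 1
Compute 4 * L = 4 * 2.79 = 11.16
f = 1 * 343 / 11.16
f = 30.73

30.73 Hz


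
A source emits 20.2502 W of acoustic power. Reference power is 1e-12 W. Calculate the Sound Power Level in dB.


Given values:
  W = 20.2502 W
  W_ref = 1e-12 W
Formula: SWL = 10 * log10(W / W_ref)
Compute ratio: W / W_ref = 20250200000000
Compute log10: log10(20250200000000) = 13.306429
Multiply: SWL = 10 * 13.306429 = 133.06

133.06 dB


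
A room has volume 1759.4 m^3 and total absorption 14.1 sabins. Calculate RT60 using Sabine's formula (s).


Given values:
  V = 1759.4 m^3
  A = 14.1 sabins
Formula: RT60 = 0.161 * V / A
Numerator: 0.161 * 1759.4 = 283.2634
RT60 = 283.2634 / 14.1 = 20.09

20.09 s


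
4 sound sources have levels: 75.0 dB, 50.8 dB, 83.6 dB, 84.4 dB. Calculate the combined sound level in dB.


Formula: L_total = 10 * log10( sum(10^(Li/10)) )
  Source 1: 10^(75.0/10) = 31622776.6017
  Source 2: 10^(50.8/10) = 120226.4435
  Source 3: 10^(83.6/10) = 229086765.2768
  Source 4: 10^(84.4/10) = 275422870.3338
Sum of linear values = 536252638.6558
L_total = 10 * log10(536252638.6558) = 87.29

87.29 dB


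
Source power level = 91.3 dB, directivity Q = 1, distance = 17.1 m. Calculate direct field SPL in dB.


Given values:
  Lw = 91.3 dB, Q = 1, r = 17.1 m
Formula: SPL = Lw + 10 * log10(Q / (4 * pi * r^2))
Compute 4 * pi * r^2 = 4 * pi * 17.1^2 = 3674.5324
Compute Q / denom = 1 / 3674.5324 = 0.00027214
Compute 10 * log10(0.00027214) = -35.6521
SPL = 91.3 + (-35.6521) = 55.65

55.65 dB


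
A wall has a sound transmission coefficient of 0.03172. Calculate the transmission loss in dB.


Given values:
  tau = 0.03172
Formula: TL = 10 * log10(1 / tau)
Compute 1 / tau = 1 / 0.03172 = 31.5259
Compute log10(31.5259) = 1.498667
TL = 10 * 1.498667 = 14.99

14.99 dB


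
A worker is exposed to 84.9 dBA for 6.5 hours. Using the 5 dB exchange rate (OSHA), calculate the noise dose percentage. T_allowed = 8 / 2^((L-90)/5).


Given values:
  L = 84.9 dBA, T = 6.5 hours
Formula: T_allowed = 8 / 2^((L - 90) / 5)
Compute exponent: (84.9 - 90) / 5 = -1.02
Compute 2^(-1.02) = 0.493116
T_allowed = 8 / 0.493116 = 16.223363 hours
Dose = (T / T_allowed) * 100
Dose = (6.5 / 16.223363) * 100 = 40.07

40.07 %


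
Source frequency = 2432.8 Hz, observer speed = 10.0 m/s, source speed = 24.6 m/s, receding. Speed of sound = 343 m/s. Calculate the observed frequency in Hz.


Given values:
  f_s = 2432.8 Hz, v_o = 10.0 m/s, v_s = 24.6 m/s
  Direction: receding
Formula: f_o = f_s * (c - v_o) / (c + v_s)
Numerator: c - v_o = 343 - 10.0 = 333.0
Denominator: c + v_s = 343 + 24.6 = 367.6
f_o = 2432.8 * 333.0 / 367.6 = 2203.82

2203.82 Hz


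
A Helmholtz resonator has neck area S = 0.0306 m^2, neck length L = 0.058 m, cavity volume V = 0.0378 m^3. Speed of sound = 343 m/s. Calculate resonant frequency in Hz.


Given values:
  S = 0.0306 m^2, L = 0.058 m, V = 0.0378 m^3, c = 343 m/s
Formula: f = (c / (2*pi)) * sqrt(S / (V * L))
Compute V * L = 0.0378 * 0.058 = 0.0021924
Compute S / (V * L) = 0.0306 / 0.0021924 = 13.9573
Compute sqrt(13.9573) = 3.735947
Compute c / (2*pi) = 343 / 6.283185 = 54.590148
f = 54.590148 * 3.735947 = 203.95

203.95 Hz


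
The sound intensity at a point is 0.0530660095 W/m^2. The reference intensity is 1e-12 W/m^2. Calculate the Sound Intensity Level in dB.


Given values:
  I = 0.0530660095 W/m^2
  I_ref = 1e-12 W/m^2
Formula: SIL = 10 * log10(I / I_ref)
Compute ratio: I / I_ref = 53066009500
Compute log10: log10(53066009500) = 10.724816
Multiply: SIL = 10 * 10.724816 = 107.25

107.25 dB


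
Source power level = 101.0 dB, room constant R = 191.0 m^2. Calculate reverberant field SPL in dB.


Given values:
  Lw = 101.0 dB, R = 191.0 m^2
Formula: SPL = Lw + 10 * log10(4 / R)
Compute 4 / R = 4 / 191.0 = 0.020942
Compute 10 * log10(0.020942) = -16.7898
SPL = 101.0 + (-16.7898) = 84.21

84.21 dB


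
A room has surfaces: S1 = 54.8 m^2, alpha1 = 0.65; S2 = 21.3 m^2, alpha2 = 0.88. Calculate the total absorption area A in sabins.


Given surfaces:
  Surface 1: 54.8 * 0.65 = 35.62
  Surface 2: 21.3 * 0.88 = 18.744
Formula: A = sum(Si * alpha_i)
A = 35.62 + 18.744
A = 54.36

54.36 sabins


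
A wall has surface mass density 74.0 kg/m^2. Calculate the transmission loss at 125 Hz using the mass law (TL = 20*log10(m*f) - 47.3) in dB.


Given values:
  m = 74.0 kg/m^2, f = 125 Hz
Formula: TL = 20 * log10(m * f) - 47.3
Compute m * f = 74.0 * 125 = 9250.0
Compute log10(9250.0) = 3.966142
Compute 20 * 3.966142 = 79.3228
TL = 79.3228 - 47.3 = 32.02

32.02 dB


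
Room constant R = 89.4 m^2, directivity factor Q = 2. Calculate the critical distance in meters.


Given values:
  R = 89.4 m^2, Q = 2
Formula: d_c = 0.141 * sqrt(Q * R)
Compute Q * R = 2 * 89.4 = 178.8
Compute sqrt(178.8) = 13.3716
d_c = 0.141 * 13.3716 = 1.885

1.885 m


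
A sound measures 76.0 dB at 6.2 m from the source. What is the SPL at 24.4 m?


Given values:
  SPL1 = 76.0 dB, r1 = 6.2 m, r2 = 24.4 m
Formula: SPL2 = SPL1 - 20 * log10(r2 / r1)
Compute ratio: r2 / r1 = 24.4 / 6.2 = 3.9355
Compute log10: log10(3.9355) = 0.595
Compute drop: 20 * 0.595 = 11.9
SPL2 = 76.0 - 11.9 = 64.1

64.1 dB


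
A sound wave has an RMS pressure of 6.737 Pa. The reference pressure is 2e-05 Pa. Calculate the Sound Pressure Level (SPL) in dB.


Given values:
  p = 6.737 Pa
  p_ref = 2e-05 Pa
Formula: SPL = 20 * log10(p / p_ref)
Compute ratio: p / p_ref = 6.737 / 2e-05 = 336850
Compute log10: log10(336850) = 5.527437
Multiply: SPL = 20 * 5.527437 = 110.55

110.55 dB


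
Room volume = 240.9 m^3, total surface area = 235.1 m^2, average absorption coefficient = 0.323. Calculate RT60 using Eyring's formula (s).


Given values:
  V = 240.9 m^3, S = 235.1 m^2, alpha = 0.323
Formula: RT60 = 0.161 * V / (-S * ln(1 - alpha))
Compute ln(1 - 0.323) = ln(0.677) = -0.390084
Denominator: -235.1 * -0.390084 = 91.7087
Numerator: 0.161 * 240.9 = 38.7849
RT60 = 38.7849 / 91.7087 = 0.423

0.423 s


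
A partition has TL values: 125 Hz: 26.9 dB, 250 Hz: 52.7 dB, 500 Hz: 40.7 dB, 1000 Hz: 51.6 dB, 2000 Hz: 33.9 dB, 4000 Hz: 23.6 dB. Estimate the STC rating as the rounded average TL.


Given TL values at each frequency:
  125 Hz: 26.9 dB
  250 Hz: 52.7 dB
  500 Hz: 40.7 dB
  1000 Hz: 51.6 dB
  2000 Hz: 33.9 dB
  4000 Hz: 23.6 dB
Formula: STC ~ round(average of TL values)
Sum = 26.9 + 52.7 + 40.7 + 51.6 + 33.9 + 23.6 = 229.4
Average = 229.4 / 6 = 38.23
Rounded: 38

38


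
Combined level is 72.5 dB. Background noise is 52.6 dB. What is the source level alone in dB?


Given values:
  L_total = 72.5 dB, L_bg = 52.6 dB
Formula: L_source = 10 * log10(10^(L_total/10) - 10^(L_bg/10))
Convert to linear:
  10^(72.5/10) = 17782794.1004
  10^(52.6/10) = 181970.0859
Difference: 17782794.1004 - 181970.0859 = 17600824.0145
L_source = 10 * log10(17600824.0145) = 72.46

72.46 dB


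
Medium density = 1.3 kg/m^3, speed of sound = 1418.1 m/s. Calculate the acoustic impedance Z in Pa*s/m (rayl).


Given values:
  rho = 1.3 kg/m^3
  c = 1418.1 m/s
Formula: Z = rho * c
Z = 1.3 * 1418.1
Z = 1843.53

1843.53 rayl


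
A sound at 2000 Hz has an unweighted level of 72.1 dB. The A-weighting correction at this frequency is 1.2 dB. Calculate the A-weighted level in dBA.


Given values:
  SPL = 72.1 dB
  A-weighting at 2000 Hz = 1.2 dB
Formula: L_A = SPL + A_weight
L_A = 72.1 + (1.2)
L_A = 73.3

73.3 dBA


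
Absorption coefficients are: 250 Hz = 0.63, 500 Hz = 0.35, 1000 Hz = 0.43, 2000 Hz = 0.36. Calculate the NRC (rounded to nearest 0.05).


Given values:
  a_250 = 0.63, a_500 = 0.35
  a_1000 = 0.43, a_2000 = 0.36
Formula: NRC = (a250 + a500 + a1000 + a2000) / 4
Sum = 0.63 + 0.35 + 0.43 + 0.36 = 1.77
NRC = 1.77 / 4 = 0.4425
Rounded to nearest 0.05: 0.45

0.45


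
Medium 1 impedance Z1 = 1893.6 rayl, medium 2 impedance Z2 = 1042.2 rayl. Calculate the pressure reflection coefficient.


Given values:
  Z1 = 1893.6 rayl, Z2 = 1042.2 rayl
Formula: R = (Z2 - Z1) / (Z2 + Z1)
Numerator: Z2 - Z1 = 1042.2 - 1893.6 = -851.4
Denominator: Z2 + Z1 = 1042.2 + 1893.6 = 2935.8
R = -851.4 / 2935.8 = -0.29

-0.29


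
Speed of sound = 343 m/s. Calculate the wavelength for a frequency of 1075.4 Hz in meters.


Given values:
  c = 343 m/s, f = 1075.4 Hz
Formula: lambda = c / f
lambda = 343 / 1075.4
lambda = 0.319

0.319 m


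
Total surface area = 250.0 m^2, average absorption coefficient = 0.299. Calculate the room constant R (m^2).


Given values:
  S = 250.0 m^2, alpha = 0.299
Formula: R = S * alpha / (1 - alpha)
Numerator: 250.0 * 0.299 = 74.75
Denominator: 1 - 0.299 = 0.701
R = 74.75 / 0.701 = 106.63

106.63 m^2


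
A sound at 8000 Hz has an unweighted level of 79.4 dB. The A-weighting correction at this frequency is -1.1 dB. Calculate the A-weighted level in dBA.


Given values:
  SPL = 79.4 dB
  A-weighting at 8000 Hz = -1.1 dB
Formula: L_A = SPL + A_weight
L_A = 79.4 + (-1.1)
L_A = 78.3

78.3 dBA


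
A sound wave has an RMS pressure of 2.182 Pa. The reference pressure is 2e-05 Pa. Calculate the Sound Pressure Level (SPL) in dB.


Given values:
  p = 2.182 Pa
  p_ref = 2e-05 Pa
Formula: SPL = 20 * log10(p / p_ref)
Compute ratio: p / p_ref = 2.182 / 2e-05 = 109100
Compute log10: log10(109100) = 5.037825
Multiply: SPL = 20 * 5.037825 = 100.76

100.76 dB


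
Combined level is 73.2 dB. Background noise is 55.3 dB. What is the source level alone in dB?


Given values:
  L_total = 73.2 dB, L_bg = 55.3 dB
Formula: L_source = 10 * log10(10^(L_total/10) - 10^(L_bg/10))
Convert to linear:
  10^(73.2/10) = 20892961.3085
  10^(55.3/10) = 338844.1561
Difference: 20892961.3085 - 338844.1561 = 20554117.1524
L_source = 10 * log10(20554117.1524) = 73.13

73.13 dB


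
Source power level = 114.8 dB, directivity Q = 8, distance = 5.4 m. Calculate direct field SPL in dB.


Given values:
  Lw = 114.8 dB, Q = 8, r = 5.4 m
Formula: SPL = Lw + 10 * log10(Q / (4 * pi * r^2))
Compute 4 * pi * r^2 = 4 * pi * 5.4^2 = 366.4354
Compute Q / denom = 8 / 366.4354 = 0.02183195
Compute 10 * log10(0.02183195) = -16.6091
SPL = 114.8 + (-16.6091) = 98.19

98.19 dB


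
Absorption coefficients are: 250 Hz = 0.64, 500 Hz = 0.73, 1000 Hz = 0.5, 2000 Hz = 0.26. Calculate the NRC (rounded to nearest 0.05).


Given values:
  a_250 = 0.64, a_500 = 0.73
  a_1000 = 0.5, a_2000 = 0.26
Formula: NRC = (a250 + a500 + a1000 + a2000) / 4
Sum = 0.64 + 0.73 + 0.5 + 0.26 = 2.13
NRC = 2.13 / 4 = 0.5325
Rounded to nearest 0.05: 0.55

0.55


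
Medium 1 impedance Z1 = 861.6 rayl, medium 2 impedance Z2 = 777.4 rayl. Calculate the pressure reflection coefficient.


Given values:
  Z1 = 861.6 rayl, Z2 = 777.4 rayl
Formula: R = (Z2 - Z1) / (Z2 + Z1)
Numerator: Z2 - Z1 = 777.4 - 861.6 = -84.2
Denominator: Z2 + Z1 = 777.4 + 861.6 = 1639.0
R = -84.2 / 1639.0 = -0.0514

-0.0514


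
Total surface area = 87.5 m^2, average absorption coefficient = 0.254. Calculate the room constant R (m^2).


Given values:
  S = 87.5 m^2, alpha = 0.254
Formula: R = S * alpha / (1 - alpha)
Numerator: 87.5 * 0.254 = 22.225
Denominator: 1 - 0.254 = 0.746
R = 22.225 / 0.746 = 29.79

29.79 m^2


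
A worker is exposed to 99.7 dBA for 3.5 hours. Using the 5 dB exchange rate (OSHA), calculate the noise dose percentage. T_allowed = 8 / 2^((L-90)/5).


Given values:
  L = 99.7 dBA, T = 3.5 hours
Formula: T_allowed = 8 / 2^((L - 90) / 5)
Compute exponent: (99.7 - 90) / 5 = 1.94
Compute 2^(1.94) = 3.837056
T_allowed = 8 / 3.837056 = 2.084932 hours
Dose = (T / T_allowed) * 100
Dose = (3.5 / 2.084932) * 100 = 167.87

167.87 %


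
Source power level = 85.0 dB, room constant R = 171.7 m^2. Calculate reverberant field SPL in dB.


Given values:
  Lw = 85.0 dB, R = 171.7 m^2
Formula: SPL = Lw + 10 * log10(4 / R)
Compute 4 / R = 4 / 171.7 = 0.023296
Compute 10 * log10(0.023296) = -16.3272
SPL = 85.0 + (-16.3272) = 68.67

68.67 dB


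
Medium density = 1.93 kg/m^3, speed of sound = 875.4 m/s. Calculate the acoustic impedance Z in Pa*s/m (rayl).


Given values:
  rho = 1.93 kg/m^3
  c = 875.4 m/s
Formula: Z = rho * c
Z = 1.93 * 875.4
Z = 1689.52

1689.52 rayl


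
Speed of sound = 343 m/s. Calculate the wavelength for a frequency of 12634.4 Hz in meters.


Given values:
  c = 343 m/s, f = 12634.4 Hz
Formula: lambda = c / f
lambda = 343 / 12634.4
lambda = 0.0271

0.0271 m


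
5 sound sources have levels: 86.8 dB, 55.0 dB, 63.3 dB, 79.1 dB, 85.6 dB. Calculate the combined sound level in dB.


Formula: L_total = 10 * log10( sum(10^(Li/10)) )
  Source 1: 10^(86.8/10) = 478630092.3226
  Source 2: 10^(55.0/10) = 316227.766
  Source 3: 10^(63.3/10) = 2137962.0895
  Source 4: 10^(79.1/10) = 81283051.6164
  Source 5: 10^(85.6/10) = 363078054.7701
Sum of linear values = 925445388.5646
L_total = 10 * log10(925445388.5646) = 89.66

89.66 dB


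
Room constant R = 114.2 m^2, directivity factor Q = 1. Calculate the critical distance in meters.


Given values:
  R = 114.2 m^2, Q = 1
Formula: d_c = 0.141 * sqrt(Q * R)
Compute Q * R = 1 * 114.2 = 114.2
Compute sqrt(114.2) = 10.6864
d_c = 0.141 * 10.6864 = 1.507

1.507 m


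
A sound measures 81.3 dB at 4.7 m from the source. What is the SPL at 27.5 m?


Given values:
  SPL1 = 81.3 dB, r1 = 4.7 m, r2 = 27.5 m
Formula: SPL2 = SPL1 - 20 * log10(r2 / r1)
Compute ratio: r2 / r1 = 27.5 / 4.7 = 5.8511
Compute log10: log10(5.8511) = 0.767238
Compute drop: 20 * 0.767238 = 15.3448
SPL2 = 81.3 - 15.3448 = 65.96

65.96 dB


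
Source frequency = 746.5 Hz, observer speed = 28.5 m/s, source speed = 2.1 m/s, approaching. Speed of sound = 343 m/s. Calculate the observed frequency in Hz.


Given values:
  f_s = 746.5 Hz, v_o = 28.5 m/s, v_s = 2.1 m/s
  Direction: approaching
Formula: f_o = f_s * (c + v_o) / (c - v_s)
Numerator: c + v_o = 343 + 28.5 = 371.5
Denominator: c - v_s = 343 - 2.1 = 340.9
f_o = 746.5 * 371.5 / 340.9 = 813.51

813.51 Hz


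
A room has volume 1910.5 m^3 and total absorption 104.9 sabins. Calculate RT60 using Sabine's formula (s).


Given values:
  V = 1910.5 m^3
  A = 104.9 sabins
Formula: RT60 = 0.161 * V / A
Numerator: 0.161 * 1910.5 = 307.5905
RT60 = 307.5905 / 104.9 = 2.932

2.932 s


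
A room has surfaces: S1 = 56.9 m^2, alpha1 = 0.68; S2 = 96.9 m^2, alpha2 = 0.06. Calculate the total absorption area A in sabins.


Given surfaces:
  Surface 1: 56.9 * 0.68 = 38.692
  Surface 2: 96.9 * 0.06 = 5.814
Formula: A = sum(Si * alpha_i)
A = 38.692 + 5.814
A = 44.51

44.51 sabins


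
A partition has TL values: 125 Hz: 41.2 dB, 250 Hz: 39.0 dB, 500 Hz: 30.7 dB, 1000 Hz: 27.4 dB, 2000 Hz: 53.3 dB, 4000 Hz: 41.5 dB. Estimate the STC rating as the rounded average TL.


Given TL values at each frequency:
  125 Hz: 41.2 dB
  250 Hz: 39.0 dB
  500 Hz: 30.7 dB
  1000 Hz: 27.4 dB
  2000 Hz: 53.3 dB
  4000 Hz: 41.5 dB
Formula: STC ~ round(average of TL values)
Sum = 41.2 + 39.0 + 30.7 + 27.4 + 53.3 + 41.5 = 233.1
Average = 233.1 / 6 = 38.85
Rounded: 39

39


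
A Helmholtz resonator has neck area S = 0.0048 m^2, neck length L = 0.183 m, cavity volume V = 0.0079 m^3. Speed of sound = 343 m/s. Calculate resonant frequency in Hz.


Given values:
  S = 0.0048 m^2, L = 0.183 m, V = 0.0079 m^3, c = 343 m/s
Formula: f = (c / (2*pi)) * sqrt(S / (V * L))
Compute V * L = 0.0079 * 0.183 = 0.0014457
Compute S / (V * L) = 0.0048 / 0.0014457 = 3.3202
Compute sqrt(3.3202) = 1.822142
Compute c / (2*pi) = 343 / 6.283185 = 54.590148
f = 54.590148 * 1.822142 = 99.47

99.47 Hz


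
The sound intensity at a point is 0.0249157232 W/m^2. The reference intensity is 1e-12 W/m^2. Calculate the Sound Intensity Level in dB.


Given values:
  I = 0.0249157232 W/m^2
  I_ref = 1e-12 W/m^2
Formula: SIL = 10 * log10(I / I_ref)
Compute ratio: I / I_ref = 24915723200
Compute log10: log10(24915723200) = 10.396473
Multiply: SIL = 10 * 10.396473 = 103.96

103.96 dB


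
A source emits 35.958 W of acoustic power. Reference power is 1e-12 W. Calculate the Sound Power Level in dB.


Given values:
  W = 35.958 W
  W_ref = 1e-12 W
Formula: SWL = 10 * log10(W / W_ref)
Compute ratio: W / W_ref = 35958000000000
Compute log10: log10(35958000000000) = 13.555796
Multiply: SWL = 10 * 13.555796 = 135.56

135.56 dB


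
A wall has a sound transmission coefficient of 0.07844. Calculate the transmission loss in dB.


Given values:
  tau = 0.07844
Formula: TL = 10 * log10(1 / tau)
Compute 1 / tau = 1 / 0.07844 = 12.7486
Compute log10(12.7486) = 1.105462
TL = 10 * 1.105462 = 11.05

11.05 dB


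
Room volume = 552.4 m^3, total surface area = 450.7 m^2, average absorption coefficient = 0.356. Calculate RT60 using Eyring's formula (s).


Given values:
  V = 552.4 m^3, S = 450.7 m^2, alpha = 0.356
Formula: RT60 = 0.161 * V / (-S * ln(1 - alpha))
Compute ln(1 - 0.356) = ln(0.644) = -0.440057
Denominator: -450.7 * -0.440057 = 198.3337
Numerator: 0.161 * 552.4 = 88.9364
RT60 = 88.9364 / 198.3337 = 0.448

0.448 s


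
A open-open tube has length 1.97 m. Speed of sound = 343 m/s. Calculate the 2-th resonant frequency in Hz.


Given values:
  Tube type: open-open, L = 1.97 m, c = 343 m/s, n = 2
Formula: f_n = n * c / (2 * L)
Compute 2 * L = 2 * 1.97 = 3.94
f = 2 * 343 / 3.94
f = 174.11

174.11 Hz


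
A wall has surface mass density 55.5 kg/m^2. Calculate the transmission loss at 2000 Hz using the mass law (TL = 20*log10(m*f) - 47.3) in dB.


Given values:
  m = 55.5 kg/m^2, f = 2000 Hz
Formula: TL = 20 * log10(m * f) - 47.3
Compute m * f = 55.5 * 2000 = 111000.0
Compute log10(111000.0) = 5.045323
Compute 20 * 5.045323 = 100.9065
TL = 100.9065 - 47.3 = 53.61

53.61 dB


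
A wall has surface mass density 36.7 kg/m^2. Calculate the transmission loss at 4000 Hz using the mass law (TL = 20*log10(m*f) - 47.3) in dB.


Given values:
  m = 36.7 kg/m^2, f = 4000 Hz
Formula: TL = 20 * log10(m * f) - 47.3
Compute m * f = 36.7 * 4000 = 146800.0
Compute log10(146800.0) = 5.166726
Compute 20 * 5.166726 = 103.3345
TL = 103.3345 - 47.3 = 56.03

56.03 dB
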